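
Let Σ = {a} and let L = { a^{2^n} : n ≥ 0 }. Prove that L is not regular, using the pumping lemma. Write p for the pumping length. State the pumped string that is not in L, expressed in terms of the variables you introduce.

Assume L is regular. Let p be the pumping length given by the pumping lemma.
Take w = a^{2^p} ∈ L with |w| = 2^p ≥ p.
The pumping lemma gives a decomposition w = xyz where |xy| ≤ p and |y| > 0.
Then y = a^k for some k with 1 ≤ k ≤ p.
Pump with i = 2: xy^2z = a^{2^p+k}. Since 1 ≤ k ≤ p < 2^p, we have 2^p < 2^p+k < 2^{p+1}, so 2^p+k is not a power of 2. So xy^2z ∉ L.
Contradiction. Therefore L is not regular.

a^{2^p+k}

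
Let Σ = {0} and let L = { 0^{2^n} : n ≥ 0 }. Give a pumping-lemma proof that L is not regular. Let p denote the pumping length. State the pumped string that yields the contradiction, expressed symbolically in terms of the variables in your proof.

Suppose for contradiction that L is regular, and let p be the pumping length.
Take w = 0^{2^p} ∈ L with |w| = 2^p ≥ p.
The pumping lemma gives a decomposition w = xyz where |xy| ≤ p and |y| > 0.
Then y = 0^k for some k with 1 ≤ k ≤ p.
Pump with i = 2: xy^2z = 0^{2^p+k}. Since 1 ≤ k ≤ p < 2^p, we have 2^p < 2^p+k < 2^{p+1}, so 2^p+k is not a power of 2. So xy^2z ∉ L.
This contradicts the pumping lemma, so L is not regular.

0^{2^p+k}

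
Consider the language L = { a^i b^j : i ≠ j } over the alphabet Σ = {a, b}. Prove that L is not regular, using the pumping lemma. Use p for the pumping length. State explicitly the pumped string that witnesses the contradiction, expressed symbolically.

a^{p+p!} b^{p+p!}

Suppose for contradiction that L is regular, and let p be the pumping length.
Choose w = a^p b^{p+p!}. Since p ≠ p+p!, w ∈ L; and |w| ≥ p.
Write w = xyz as guaranteed by the lemma, with |xy| ≤ p and |y| ≥ 1.
The first p characters of w are a's, so xy (and hence y) consists only of a's. Write y = a^k, 1 ≤ k ≤ p.
Since 1 ≤ k ≤ p, k divides p!; set t = 1 + p!/k. Then xy^t z has p + (p!/k)·k = p + p! copies of a. Now the a-count equals the b-count, so i ≠ j fails. So xy^t z = a^{p+p!} b^{p+p!} ∉ L.
Contradiction. Therefore L is not regular.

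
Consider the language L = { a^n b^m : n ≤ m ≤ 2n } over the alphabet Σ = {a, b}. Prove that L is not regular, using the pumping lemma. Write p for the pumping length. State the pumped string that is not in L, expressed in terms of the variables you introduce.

Toward a contradiction, assume L is regular with pumping length p.
Take w = a^p b^p ∈ L (since p ≤ p ≤ 2p), with |w| = 2p ≥ p.
Write w = xyz as guaranteed by the lemma, with |xy| ≤ p and |y| ≥ 1.
The first p characters of w are a's, so xy (and hence y) consists only of a's. Write y = a^k, 1 ≤ k ≤ p.
Pump with i = 2: xy^2z = a^{p+k} b^p. Now n = p+k > p = m, so the condition n ≤ m fails. Thus xy^2z ∉ L.
Contradiction. Therefore L is not regular.

a^{p+k} b^p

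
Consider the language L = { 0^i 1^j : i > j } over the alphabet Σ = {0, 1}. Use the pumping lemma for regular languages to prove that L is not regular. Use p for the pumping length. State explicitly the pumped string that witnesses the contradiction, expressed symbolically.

Toward a contradiction, assume L is regular with pumping length p.
Choose w = 0^{p+1} 1^p ∈ L, with |w| = 2p+1 ≥ p.
By the pumping lemma, w = xyz with |xy| ≤ p and |y| ≥ 1.
Since the first p symbols of w are all 0's and |xy| ≤ p, y lies entirely in the leading 0-block: y = 0^k for some k with 1 ≤ k ≤ p.
Consider xy^0z = xz = 0^{p+1-k} 1^p. Since k ≥ 1, the 0-count p+1-k is at most p, so i > j fails; thus xz ∉ L.
Contradiction. Therefore L is not regular.

0^{p+1-k} 1^p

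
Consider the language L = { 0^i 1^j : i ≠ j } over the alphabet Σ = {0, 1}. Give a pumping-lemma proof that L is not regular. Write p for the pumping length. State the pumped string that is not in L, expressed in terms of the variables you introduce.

Assume L is regular; let p be its pumping constant.
Choose w = 0^p 1^{p+p!}. Since p ≠ p+p!, w ∈ L; and |w| ≥ p.
By the pumping lemma, w = xyz with |xy| ≤ p and y is nonempty.
Because |xy| ≤ p and w begins with p copies of 0, we have y = 0^k with 1 ≤ k ≤ p.
Since 1 ≤ k ≤ p, k divides p!; set t = 1 + p!/k. Then xy^t z has p + (p!/k)·k = p + p! copies of 0. Now the 0-count equals the 1-count, so i ≠ j fails. So xy^t z = 0^{p+p!} 1^{p+p!} ∉ L.
This is a contradiction; hence L is not regular.

0^{p+p!} 1^{p+p!}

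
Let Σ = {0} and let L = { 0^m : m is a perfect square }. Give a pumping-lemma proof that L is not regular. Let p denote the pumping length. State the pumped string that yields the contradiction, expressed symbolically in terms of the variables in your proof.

Assume L is regular; let p be its pumping constant.
Take w = 0^{p²} ∈ L with |w| = p² ≥ p.
By the pumping lemma, w = xyz with |xy| ≤ p and y is nonempty.
Then y = 0^k for some k with 1 ≤ k ≤ p.
Pump with i = 2: xy^2z = 0^{p²+k}. Since 1 ≤ k ≤ p, p² < p²+k ≤ p²+p < (p+1)², so p²+k lies strictly between consecutive squares and is not a perfect square. So xy^2z ∉ L.
Contradiction. Therefore L is not regular.

0^{p²+k}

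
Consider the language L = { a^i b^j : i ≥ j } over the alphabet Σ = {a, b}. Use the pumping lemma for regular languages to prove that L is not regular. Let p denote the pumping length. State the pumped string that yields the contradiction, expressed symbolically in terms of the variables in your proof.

a^{p-k} b^p

Toward a contradiction, assume L is regular with pumping length p.
Choose w = a^p b^p ∈ L, with |w| = 2p ≥ p.
Write w = xyz as guaranteed by the lemma, with |xy| ≤ p and |y| ≥ 1.
Since the first p symbols of w are all a's and |xy| ≤ p, y lies entirely in the leading a-block: y = a^k for some k with 1 ≤ k ≤ p.
Consider xy^0z = xz = a^{p-k} b^p. Since k ≥ 1, the a-count p-k is less than p, so i ≥ j fails; thus xz ∉ L.
This is a contradiction; hence L is not regular.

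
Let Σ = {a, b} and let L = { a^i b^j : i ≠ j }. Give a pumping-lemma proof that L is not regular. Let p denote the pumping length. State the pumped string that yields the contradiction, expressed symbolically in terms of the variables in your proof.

Suppose for contradiction that L is regular, and let p be the pumping length.
Choose w = a^p b^{p+p!}. Since p ≠ p+p!, w ∈ L; and |w| ≥ p.
Write w = xyz as guaranteed by the lemma, with |xy| ≤ p and |y| ≥ 1.
The first p characters of w are a's, so xy (and hence y) consists only of a's. Write y = a^k, 1 ≤ k ≤ p.
Since 1 ≤ k ≤ p, k divides p!; set t = 1 + p!/k. Then xy^t z has p + (p!/k)·k = p + p! copies of a. Now the a-count equals the b-count, so i ≠ j fails. So xy^t z = a^{p+p!} b^{p+p!} ∉ L.
This contradicts the pumping lemma, so L is not regular.

a^{p+p!} b^{p+p!}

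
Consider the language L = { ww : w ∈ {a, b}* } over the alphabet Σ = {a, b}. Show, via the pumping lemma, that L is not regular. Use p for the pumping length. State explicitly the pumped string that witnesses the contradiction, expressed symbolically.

Assume L is regular; let p be its pumping constant.
Take w = a^p b^p a^p b^p = uu where u = a^pb^p; then w ∈ L and |w| = 4p ≥ p.
The pumping lemma gives a decomposition w = xyz where |xy| ≤ p and |y| ≥ 1.
The first p characters of w are a's, so xy (and hence y) consists only of a's. Write y = a^k, 1 ≤ k ≤ p.
Pump with i = 2: xy^2z = a^{p+k} b^p a^p b^p, of length 4p+k. Suppose this equals vv. The string starts with a and ends with b, so v does too; thus the boundary between the two copies of v is a b→a transition. There is exactly one such transition, at position 2p+k, so |v| = 2p+k and |vv| = 4p+2k ≠ 4p+k since k ≥ 1. So xy^2z ∉ L.
This is a contradiction; hence L is not regular.

a^{p+k} b^p a^p b^p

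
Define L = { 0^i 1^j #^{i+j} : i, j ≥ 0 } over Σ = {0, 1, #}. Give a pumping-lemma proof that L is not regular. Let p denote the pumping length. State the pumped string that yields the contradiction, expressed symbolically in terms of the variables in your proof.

Assume L is regular. Let p be the pumping length given by the pumping lemma.
Take w = 0^p 1^p #^{2p} ∈ L (with i=j=p, i+j=2p), |w| = 4p ≥ p.
By the pumping lemma, w = xyz with |xy| ≤ p and |y| ≥ 1.
Since the first p symbols of w are all 0's and |xy| ≤ p, y lies entirely in the leading 0-block: y = 0^k for some k with 1 ≤ k ≤ p.
Consider xy^2z = 0^{p+k} 1^p #^{2p}. Now the 0- and 1-counts sum to 2p+k, but the #-count is 2p ≠ 2p+k. So xy^2z ∉ L.
This contradicts the pumping lemma, so L is not regular.

0^{p+k} 1^p #^{2p}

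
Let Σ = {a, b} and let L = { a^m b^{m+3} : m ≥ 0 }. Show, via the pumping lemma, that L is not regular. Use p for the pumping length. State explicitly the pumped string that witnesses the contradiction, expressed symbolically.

a^{p+k} b^{p+3}

Toward a contradiction, assume L is regular with pumping length p.
Choose w = a^p b^{p+3}, which is in L with |w| = 2p+3 ≥ p.
Write w = xyz as guaranteed by the lemma, with |xy| ≤ p and |y| > 0.
Because |xy| ≤ p and w begins with p copies of a, we have y = a^k with 1 ≤ k ≤ p.
Pump with i = 2: xy^2z = a^{p+k} b^{p+3}. For this to lie in L we would need p+3 = (p+k)+3, which forces k = 0. But k ≥ 1, so xy^2z ∉ L.
Contradiction. Therefore L is not regular.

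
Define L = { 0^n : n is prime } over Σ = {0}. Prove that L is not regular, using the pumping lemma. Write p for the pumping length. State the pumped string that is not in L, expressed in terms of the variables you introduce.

0^{q(1+k)}

Suppose for contradiction that L is regular, and let p be the pumping length.
Let q be a prime with q ≥ p+2 (infinitely many primes exist), and take w = 0^q ∈ L with |w| = q ≥ p.
Write w = xyz as guaranteed by the lemma, with |xy| ≤ p and y is nonempty.
Then y = 0^k for some k with 1 ≤ k ≤ p.
Since 1 ≤ k ≤ p, |xz| = q-k. Pump with i = q+1: |xy^{q+1}z| = (q-k)+(q+1)k = q+qk = q(1+k), which is composite (both factors ≥ 2). So xy^{q+1}z = 0^{q(1+k)} ∉ L.
This is a contradiction; hence L is not regular.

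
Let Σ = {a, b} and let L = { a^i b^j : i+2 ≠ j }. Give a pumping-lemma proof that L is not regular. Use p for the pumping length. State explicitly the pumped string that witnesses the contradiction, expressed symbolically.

Assume L is regular; let p be its pumping constant.
Choose w = a^p b^{p+p!+2}. Since p ≠ (p+p!+2)-2 = p+p!, w ∈ L; and |w| ≥ p.
The pumping lemma gives a decomposition w = xyz where |xy| ≤ p and |y| ≥ 1.
The first p characters of w are a's, so xy (and hence y) consists only of a's. Write y = a^k, 1 ≤ k ≤ p.
Since 1 ≤ k ≤ p, k divides p!; set t = 1 + p!/k. Then xy^t z has p + (p!/k)·k = p + p! copies of a. Now the a-count is p+p! and (b-count)-2 = (p+p!+2)-2 = p+p!, so i+2 ≠ j fails. So xy^t z = a^{p+p!} b^{p+p!+2} ∉ L.
This is a contradiction; hence L is not regular.

a^{p+p!} b^{p+p!+2}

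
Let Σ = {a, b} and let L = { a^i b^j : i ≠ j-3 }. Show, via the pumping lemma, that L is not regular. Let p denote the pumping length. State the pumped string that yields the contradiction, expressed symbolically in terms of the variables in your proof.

a^{p+p!} b^{p+p!+3}

Toward a contradiction, assume L is regular with pumping length p.
Choose w = a^p b^{p+p!+3}. Since p ≠ (p+p!+3)-3 = p+p!, w ∈ L; and |w| ≥ p.
Write w = xyz as guaranteed by the lemma, with |xy| ≤ p and |y| > 0.
Since the first p symbols of w are all a's and |xy| ≤ p, y lies entirely in the leading a-block: y = a^k for some k with 1 ≤ k ≤ p.
Since 1 ≤ k ≤ p, k divides p!; set t = 1 + p!/k. Then xy^t z has p + (p!/k)·k = p + p! copies of a. Now the a-count is p+p! and (b-count)-3 = (p+p!+3)-3 = p+p!, so i ≠ j-3 fails. So xy^t z = a^{p+p!} b^{p+p!+3} ∉ L.
Contradiction. Therefore L is not regular.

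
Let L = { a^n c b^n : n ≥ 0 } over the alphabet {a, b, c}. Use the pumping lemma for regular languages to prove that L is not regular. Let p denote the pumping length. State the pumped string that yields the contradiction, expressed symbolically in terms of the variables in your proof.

Toward a contradiction, assume L is regular with pumping length p.
Take w = a^p c b^p ∈ L with |w| = 2p+1 ≥ p.
Write w = xyz as guaranteed by the lemma, with |xy| ≤ p and |y| ≥ 1.
The first p characters of w are a's, so xy (and hence y) consists only of a's. Write y = a^k, 1 ≤ k ≤ p.
Pump with i = 2: xy^2z = a^{p+k} c b^p, which would require p+k = p. But k ≥ 1, so xy^2z ∉ L.
Contradiction. Therefore L is not regular.

a^{p+k} c b^p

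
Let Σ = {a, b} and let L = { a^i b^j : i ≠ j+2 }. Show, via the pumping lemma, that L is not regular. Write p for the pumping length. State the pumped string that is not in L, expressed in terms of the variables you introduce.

a^{p+p!} b^{p+p!-2}

Suppose for contradiction that L is regular, and let p be the pumping length.
Choose w = a^p b^{p+p!-2}. Since p ≠ (p+p!-2)+2 = p+p!, w ∈ L; and |w| ≥ p.
The pumping lemma gives a decomposition w = xyz where |xy| ≤ p and |y| ≥ 1.
The first p characters of w are a's, so xy (and hence y) consists only of a's. Write y = a^k, 1 ≤ k ≤ p.
Since 1 ≤ k ≤ p, k divides p!; set t = 1 + p!/k. Then xy^t z has p + (p!/k)·k = p + p! copies of a. Now the a-count is p+p! and (b-count)+2 = (p+p!-2)+2 = p+p!, so i ≠ j+2 fails. So xy^t z = a^{p+p!} b^{p+p!-2} ∉ L.
Contradiction. Therefore L is not regular.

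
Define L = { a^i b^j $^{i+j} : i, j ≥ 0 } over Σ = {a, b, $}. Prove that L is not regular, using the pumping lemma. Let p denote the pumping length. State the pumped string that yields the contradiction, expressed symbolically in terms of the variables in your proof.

a^{p+k} b^p $^{2p}

Suppose for contradiction that L is regular, and let p be the pumping length.
Take w = a^p b^p $^{2p} ∈ L (with i=j=p, i+j=2p), |w| = 4p ≥ p.
The pumping lemma gives a decomposition w = xyz where |xy| ≤ p and |y| > 0.
Because |xy| ≤ p and w begins with p copies of a, we have y = a^k with 1 ≤ k ≤ p.
Consider xy^2z = a^{p+k} b^p $^{2p}. Now the a- and b-counts sum to 2p+k, but the $-count is 2p ≠ 2p+k. So xy^2z ∉ L.
This contradicts the pumping lemma, so L is not regular.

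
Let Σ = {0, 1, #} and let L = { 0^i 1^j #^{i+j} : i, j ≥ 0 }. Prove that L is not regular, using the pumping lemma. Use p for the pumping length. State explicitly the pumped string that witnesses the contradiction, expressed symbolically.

0^{p+k} 1^p #^{2p}

Suppose for contradiction that L is regular, and let p be the pumping length.
Take w = 0^p 1^p #^{2p} ∈ L (with i=j=p, i+j=2p), |w| = 4p ≥ p.
The pumping lemma gives a decomposition w = xyz where |xy| ≤ p and |y| > 0.
Since the first p symbols of w are all 0's and |xy| ≤ p, y lies entirely in the leading 0-block: y = 0^k for some k with 1 ≤ k ≤ p.
Consider xy^2z = 0^{p+k} 1^p #^{2p}. Now the 0- and 1-counts sum to 2p+k, but the #-count is 2p ≠ 2p+k. So xy^2z ∉ L.
This is a contradiction; hence L is not regular.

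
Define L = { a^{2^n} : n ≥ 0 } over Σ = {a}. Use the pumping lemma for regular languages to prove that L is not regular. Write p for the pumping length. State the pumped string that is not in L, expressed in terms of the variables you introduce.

a^{2^p+k}

Assume L is regular. Let p be the pumping length given by the pumping lemma.
Take w = a^{2^p} ∈ L with |w| = 2^p ≥ p.
The pumping lemma gives a decomposition w = xyz where |xy| ≤ p and y is nonempty.
Then y = a^k for some k with 1 ≤ k ≤ p.
Pump with i = 2: xy^2z = a^{2^p+k}. Since 1 ≤ k ≤ p < 2^p, we have 2^p < 2^p+k < 2^{p+1}, so 2^p+k is not a power of 2. So xy^2z ∉ L.
This contradicts the pumping lemma, so L is not regular.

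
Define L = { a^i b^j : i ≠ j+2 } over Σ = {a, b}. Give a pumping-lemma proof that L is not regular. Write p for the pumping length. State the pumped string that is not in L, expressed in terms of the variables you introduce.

a^{p+p!} b^{p+p!-2}

Toward a contradiction, assume L is regular with pumping length p.
Choose w = a^p b^{p+p!-2}. Since p ≠ (p+p!-2)+2 = p+p!, w ∈ L; and |w| ≥ p.
By the pumping lemma, w = xyz with |xy| ≤ p and |y| ≥ 1.
Because |xy| ≤ p and w begins with p copies of a, we have y = a^k with 1 ≤ k ≤ p.
Since 1 ≤ k ≤ p, k divides p!; set t = 1 + p!/k. Then xy^t z has p + (p!/k)·k = p + p! copies of a. Now the a-count is p+p! and (b-count)+2 = (p+p!-2)+2 = p+p!, so i ≠ j+2 fails. So xy^t z = a^{p+p!} b^{p+p!-2} ∉ L.
This is a contradiction; hence L is not regular.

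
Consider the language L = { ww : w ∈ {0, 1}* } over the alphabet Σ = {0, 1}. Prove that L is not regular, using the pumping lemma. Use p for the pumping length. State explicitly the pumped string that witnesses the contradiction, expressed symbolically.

Assume L is regular; let p be its pumping constant.
Take w = 0^p 1^p 0^p 1^p = uu where u = 0^p1^p; then w ∈ L and |w| = 4p ≥ p.
By the pumping lemma, w = xyz with |xy| ≤ p and |y| > 0.
The first p characters of w are 0's, so xy (and hence y) consists only of 0's. Write y = 0^k, 1 ≤ k ≤ p.
Pump with i = 2: xy^2z = 0^{p+k} 1^p 0^p 1^p, of length 4p+k. Suppose this equals vv. The string starts with 0 and ends with 1, so v does too; thus the boundary between the two copies of v is a 1→0 transition. There is exactly one such transition, at position 2p+k, so |v| = 2p+k and |vv| = 4p+2k ≠ 4p+k since k ≥ 1. So xy^2z ∉ L.
This contradicts the pumping lemma, so L is not regular.

0^{p+k} 1^p 0^p 1^p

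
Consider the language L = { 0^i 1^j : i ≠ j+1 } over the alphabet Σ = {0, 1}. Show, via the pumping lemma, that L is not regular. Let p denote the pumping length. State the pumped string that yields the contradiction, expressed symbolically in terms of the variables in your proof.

Assume L is regular. Let p be the pumping length given by the pumping lemma.
Choose w = 0^p 1^{p+p!-1}. Since p ≠ (p+p!-1)+1 = p+p!, w ∈ L; and |w| ≥ p.
The pumping lemma gives a decomposition w = xyz where |xy| ≤ p and y is nonempty.
Because |xy| ≤ p and w begins with p copies of 0, we have y = 0^k with 1 ≤ k ≤ p.
Since 1 ≤ k ≤ p, k divides p!; set t = 1 + p!/k. Then xy^t z has p + (p!/k)·k = p + p! copies of 0. Now the 0-count is p+p! and (1-count)+1 = (p+p!-1)+1 = p+p!, so i ≠ j+1 fails. So xy^t z = 0^{p+p!} 1^{p+p!-1} ∉ L.
Contradiction. Therefore L is not regular.

0^{p+p!} 1^{p+p!-1}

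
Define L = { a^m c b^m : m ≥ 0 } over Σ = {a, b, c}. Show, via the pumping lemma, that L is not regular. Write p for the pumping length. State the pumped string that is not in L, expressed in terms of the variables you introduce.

a^{p+k} c b^p

Assume L is regular. Let p be the pumping length given by the pumping lemma.
Take w = a^p c b^p ∈ L with |w| = 2p+1 ≥ p.
Write w = xyz as guaranteed by the lemma, with |xy| ≤ p and y is nonempty.
Since the first p symbols of w are all a's and |xy| ≤ p, y lies entirely in the leading a-block: y = a^k for some k with 1 ≤ k ≤ p.
Pump with i = 2: xy^2z = a^{p+k} c b^p, which would require p+k = p. But k ≥ 1, so xy^2z ∉ L.
Contradiction. Therefore L is not regular.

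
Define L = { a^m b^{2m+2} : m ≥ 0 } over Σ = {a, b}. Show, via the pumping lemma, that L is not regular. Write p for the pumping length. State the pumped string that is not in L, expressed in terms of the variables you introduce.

Assume L is regular; let p be its pumping constant.
Choose w = a^p b^{2p+2}, which is in L with |w| = 3p+2 ≥ p.
The pumping lemma gives a decomposition w = xyz where |xy| ≤ p and |y| ≥ 1.
The first p characters of w are a's, so xy (and hence y) consists only of a's. Write y = a^k, 1 ≤ k ≤ p.
Pump with i = 2: xy^2z = a^{p+k} b^{2p+2}. For this to lie in L we would need 2p+2 = 2(p+k)+2, which forces k = 0. But k ≥ 1, so xy^2z ∉ L.
Contradiction. Therefore L is not regular.

a^{p+k} b^{2p+2}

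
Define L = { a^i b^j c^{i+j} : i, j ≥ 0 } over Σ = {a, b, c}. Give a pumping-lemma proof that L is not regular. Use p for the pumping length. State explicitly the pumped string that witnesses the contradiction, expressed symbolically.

Assume L is regular. Let p be the pumping length given by the pumping lemma.
Take w = a^p b^p c^{2p} ∈ L (with i=j=p, i+j=2p), |w| = 4p ≥ p.
By the pumping lemma, w = xyz with |xy| ≤ p and |y| > 0.
Since the first p symbols of w are all a's and |xy| ≤ p, y lies entirely in the leading a-block: y = a^k for some k with 1 ≤ k ≤ p.
Consider xy^2z = a^{p+k} b^p c^{2p}. Now the a- and b-counts sum to 2p+k, but the c-count is 2p ≠ 2p+k. So xy^2z ∉ L.
Contradiction. Therefore L is not regular.

a^{p+k} b^p c^{2p}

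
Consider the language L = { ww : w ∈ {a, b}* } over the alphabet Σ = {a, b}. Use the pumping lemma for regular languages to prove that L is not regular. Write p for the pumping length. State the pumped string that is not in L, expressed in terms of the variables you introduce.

a^{p+k} b^p a^p b^p

Assume L is regular. Let p be the pumping length given by the pumping lemma.
Take w = a^p b^p a^p b^p = uu where u = a^pb^p; then w ∈ L and |w| = 4p ≥ p.
By the pumping lemma, w = xyz with |xy| ≤ p and |y| > 0.
Because |xy| ≤ p and w begins with p copies of a, we have y = a^k with 1 ≤ k ≤ p.
Pump with i = 2: xy^2z = a^{p+k} b^p a^p b^p, of length 4p+k. Suppose this equals vv. The string starts with a and ends with b, so v does too; thus the boundary between the two copies of v is a b→a transition. There is exactly one such transition, at position 2p+k, so |v| = 2p+k and |vv| = 4p+2k ≠ 4p+k since k ≥ 1. So xy^2z ∉ L.
This is a contradiction; hence L is not regular.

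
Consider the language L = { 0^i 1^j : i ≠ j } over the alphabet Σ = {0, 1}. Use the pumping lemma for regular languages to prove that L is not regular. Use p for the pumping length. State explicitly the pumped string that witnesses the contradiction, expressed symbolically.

0^{p+p!} 1^{p+p!}

Assume L is regular; let p be its pumping constant.
Choose w = 0^p 1^{p+p!}. Since p ≠ p+p!, w ∈ L; and |w| ≥ p.
The pumping lemma gives a decomposition w = xyz where |xy| ≤ p and y is nonempty.
The first p characters of w are 0's, so xy (and hence y) consists only of 0's. Write y = 0^k, 1 ≤ k ≤ p.
Since 1 ≤ k ≤ p, k divides p!; set t = 1 + p!/k. Then xy^t z has p + (p!/k)·k = p + p! copies of 0. Now the 0-count equals the 1-count, so i ≠ j fails. So xy^t z = 0^{p+p!} 1^{p+p!} ∉ L.
This is a contradiction; hence L is not regular.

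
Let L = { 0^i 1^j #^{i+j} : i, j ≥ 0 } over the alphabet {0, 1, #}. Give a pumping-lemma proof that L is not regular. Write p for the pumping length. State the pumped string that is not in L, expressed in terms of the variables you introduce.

Assume L is regular. Let p be the pumping length given by the pumping lemma.
Take w = 0^p 1^p #^{2p} ∈ L (with i=j=p, i+j=2p), |w| = 4p ≥ p.
The pumping lemma gives a decomposition w = xyz where |xy| ≤ p and |y| ≥ 1.
The first p characters of w are 0's, so xy (and hence y) consists only of 0's. Write y = 0^k, 1 ≤ k ≤ p.
Consider xy^2z = 0^{p+k} 1^p #^{2p}. Now the 0- and 1-counts sum to 2p+k, but the #-count is 2p ≠ 2p+k. So xy^2z ∉ L.
Contradiction. Therefore L is not regular.

0^{p+k} 1^p #^{2p}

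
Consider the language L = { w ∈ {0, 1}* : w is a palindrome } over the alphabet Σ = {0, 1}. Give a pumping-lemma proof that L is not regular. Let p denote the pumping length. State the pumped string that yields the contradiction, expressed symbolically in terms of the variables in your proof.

0^{p+k} 1 0^p

Assume L is regular; let p be its pumping constant.
Take w = 0^p 1 0^p, a palindrome of length 2p+1 ≥ p.
Write w = xyz as guaranteed by the lemma, with |xy| ≤ p and |y| > 0.
Since the first p symbols of w are all 0's and |xy| ≤ p, y lies entirely in the leading 0-block: y = 0^k for some k with 1 ≤ k ≤ p.
Pump with i = 2: xy^2z = 0^{p+k} 1 0^p. Its reverse is 0^p 1 0^{p+k}, which differs from xy^2z since k ≥ 1. So xy^2z is not a palindrome and xy^2z ∉ L.
This contradicts the pumping lemma, so L is not regular.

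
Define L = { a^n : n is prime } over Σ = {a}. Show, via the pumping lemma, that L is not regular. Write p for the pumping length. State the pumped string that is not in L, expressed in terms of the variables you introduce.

Toward a contradiction, assume L is regular with pumping length p.
Let q be a prime with q ≥ p+2 (infinitely many primes exist), and take w = a^q ∈ L with |w| = q ≥ p.
The pumping lemma gives a decomposition w = xyz where |xy| ≤ p and y is nonempty.
Then y = a^k for some k with 1 ≤ k ≤ p.
Since 1 ≤ k ≤ p, |xz| = q-k. Pump with i = q+1: |xy^{q+1}z| = (q-k)+(q+1)k = q+qk = q(1+k), which is composite (both factors ≥ 2). So xy^{q+1}z = a^{q(1+k)} ∉ L.
This is a contradiction; hence L is not regular.

a^{q(1+k)}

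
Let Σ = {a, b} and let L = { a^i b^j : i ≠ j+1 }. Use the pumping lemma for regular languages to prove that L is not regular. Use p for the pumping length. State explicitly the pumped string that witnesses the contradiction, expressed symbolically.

Assume L is regular; let p be its pumping constant.
Choose w = a^p b^{p+p!-1}. Since p ≠ (p+p!-1)+1 = p+p!, w ∈ L; and |w| ≥ p.
The pumping lemma gives a decomposition w = xyz where |xy| ≤ p and |y| ≥ 1.
Since the first p symbols of w are all a's and |xy| ≤ p, y lies entirely in the leading a-block: y = a^k for some k with 1 ≤ k ≤ p.
Since 1 ≤ k ≤ p, k divides p!; set t = 1 + p!/k. Then xy^t z has p + (p!/k)·k = p + p! copies of a. Now the a-count is p+p! and (b-count)+1 = (p+p!-1)+1 = p+p!, so i ≠ j+1 fails. So xy^t z = a^{p+p!} b^{p+p!-1} ∉ L.
This contradicts the pumping lemma, so L is not regular.

a^{p+p!} b^{p+p!-1}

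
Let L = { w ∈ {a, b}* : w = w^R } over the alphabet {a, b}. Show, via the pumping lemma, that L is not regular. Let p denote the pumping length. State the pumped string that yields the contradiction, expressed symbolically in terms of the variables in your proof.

a^{p+k} b a^p

Assume L is regular. Let p be the pumping length given by the pumping lemma.
Take w = a^p b a^p, a palindrome of length 2p+1 ≥ p.
By the pumping lemma, w = xyz with |xy| ≤ p and y is nonempty.
The first p characters of w are a's, so xy (and hence y) consists only of a's. Write y = a^k, 1 ≤ k ≤ p.
Pump with i = 2: xy^2z = a^{p+k} b a^p. Its reverse is a^p b a^{p+k}, which differs from xy^2z since k ≥ 1. So xy^2z is not a palindrome and xy^2z ∉ L.
This contradicts the pumping lemma, so L is not regular.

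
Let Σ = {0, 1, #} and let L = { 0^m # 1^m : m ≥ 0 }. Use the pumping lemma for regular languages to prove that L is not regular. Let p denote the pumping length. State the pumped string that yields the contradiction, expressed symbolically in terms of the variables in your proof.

Suppose for contradiction that L is regular, and let p be the pumping length.
Take w = 0^p # 1^p ∈ L with |w| = 2p+1 ≥ p.
By the pumping lemma, w = xyz with |xy| ≤ p and |y| ≥ 1.
Since the first p symbols of w are all 0's and |xy| ≤ p, y lies entirely in the leading 0-block: y = 0^k for some k with 1 ≤ k ≤ p.
Pump with i = 2: xy^2z = 0^{p+k} # 1^p, which would require p+k = p. But k ≥ 1, so xy^2z ∉ L.
This contradicts the pumping lemma, so L is not regular.

0^{p+k} # 1^p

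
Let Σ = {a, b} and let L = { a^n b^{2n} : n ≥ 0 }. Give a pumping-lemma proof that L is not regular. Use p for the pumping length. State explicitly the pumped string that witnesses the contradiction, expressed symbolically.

Suppose for contradiction that L is regular, and let p be the pumping length.
Choose w = a^p b^{2p}, which is in L with |w| = 3p ≥ p.
The pumping lemma gives a decomposition w = xyz where |xy| ≤ p and y is nonempty.
Because |xy| ≤ p and w begins with p copies of a, we have y = a^k with 1 ≤ k ≤ p.
Pump with i = 2: xy^2z = a^{p+k} b^{2p}. For this to lie in L we would need 2p = 2(p+k), which forces k = 0. But k ≥ 1, so xy^2z ∉ L.
This contradicts the pumping lemma, so L is not regular.

a^{p+k} b^{2p}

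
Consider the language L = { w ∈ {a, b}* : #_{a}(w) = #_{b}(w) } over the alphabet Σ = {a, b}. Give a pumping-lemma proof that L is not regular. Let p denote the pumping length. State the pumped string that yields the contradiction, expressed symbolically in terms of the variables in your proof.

Assume L is regular. Let p be the pumping length given by the pumping lemma.
Choose w = a^p b^p ∈ L with |w| = 2p ≥ p.
By the pumping lemma, w = xyz with |xy| ≤ p and |y| ≥ 1.
Since the first p symbols of w are all a's and |xy| ≤ p, y lies entirely in the leading a-block: y = a^k for some k with 1 ≤ k ≤ p.
Pump with i = 2: xy^2z = a^{p+k} b^p has p+k occurrences of a but only p of b. Since k ≥ 1 the counts differ, so xy^2z ∉ L.
Contradiction. Therefore L is not regular.

a^{p+k} b^p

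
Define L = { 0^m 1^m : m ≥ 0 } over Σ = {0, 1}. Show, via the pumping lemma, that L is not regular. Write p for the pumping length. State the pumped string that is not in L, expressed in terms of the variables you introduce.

0^{p+k} 1^p

Toward a contradiction, assume L is regular with pumping length p.
Choose w = 0^p 1^p, which is in L with |w| = 2p ≥ p.
The pumping lemma gives a decomposition w = xyz where |xy| ≤ p and |y| > 0.
The first p characters of w are 0's, so xy (and hence y) consists only of 0's. Write y = 0^k, 1 ≤ k ≤ p.
Pump with i = 2: xy^2z = 0^{p+k} 1^p. For this to lie in L we would need p = p+k, which forces k = 0. But k ≥ 1, so xy^2z ∉ L.
This contradicts the pumping lemma, so L is not regular.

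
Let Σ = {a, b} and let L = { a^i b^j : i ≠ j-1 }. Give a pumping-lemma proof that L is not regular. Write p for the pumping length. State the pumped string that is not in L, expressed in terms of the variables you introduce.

a^{p+p!} b^{p+p!+1}

Suppose for contradiction that L is regular, and let p be the pumping length.
Choose w = a^p b^{p+p!+1}. Since p ≠ (p+p!+1)-1 = p+p!, w ∈ L; and |w| ≥ p.
The pumping lemma gives a decomposition w = xyz where |xy| ≤ p and |y| ≥ 1.
Since the first p symbols of w are all a's and |xy| ≤ p, y lies entirely in the leading a-block: y = a^k for some k with 1 ≤ k ≤ p.
Since 1 ≤ k ≤ p, k divides p!; set t = 1 + p!/k. Then xy^t z has p + (p!/k)·k = p + p! copies of a. Now the a-count is p+p! and (b-count)-1 = (p+p!+1)-1 = p+p!, so i ≠ j-1 fails. So xy^t z = a^{p+p!} b^{p+p!+1} ∉ L.
This is a contradiction; hence L is not regular.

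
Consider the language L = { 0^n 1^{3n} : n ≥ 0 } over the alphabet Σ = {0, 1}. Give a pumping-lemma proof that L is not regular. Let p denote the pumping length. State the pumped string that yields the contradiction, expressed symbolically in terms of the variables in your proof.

Assume L is regular; let p be its pumping constant.
Take w = 0^p 1^{3p}. Then w ∈ L and |w| = 4p ≥ p.
Write w = xyz as guaranteed by the lemma, with |xy| ≤ p and |y| > 0.
The first p characters of w are 0's, so xy (and hence y) consists only of 0's. Write y = 0^k, 1 ≤ k ≤ p.
Pump with i = 2: xy^2z = 0^{p+k} 1^{3p}. For this to lie in L we would need 3p = 3(p+k), which forces k = 0. But k ≥ 1, so xy^2z ∉ L.
This contradicts the pumping lemma, so L is not regular.

0^{p+k} 1^{3p}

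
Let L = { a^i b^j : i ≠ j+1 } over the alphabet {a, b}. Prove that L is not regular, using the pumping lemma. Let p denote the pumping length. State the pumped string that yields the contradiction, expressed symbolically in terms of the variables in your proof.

Assume L is regular. Let p be the pumping length given by the pumping lemma.
Choose w = a^p b^{p+p!-1}. Since p ≠ (p+p!-1)+1 = p+p!, w ∈ L; and |w| ≥ p.
Write w = xyz as guaranteed by the lemma, with |xy| ≤ p and |y| > 0.
Since the first p symbols of w are all a's and |xy| ≤ p, y lies entirely in the leading a-block: y = a^k for some k with 1 ≤ k ≤ p.
Since 1 ≤ k ≤ p, k divides p!; set t = 1 + p!/k. Then xy^t z has p + (p!/k)·k = p + p! copies of a. Now the a-count is p+p! and (b-count)+1 = (p+p!-1)+1 = p+p!, so i ≠ j+1 fails. So xy^t z = a^{p+p!} b^{p+p!-1} ∉ L.
Contradiction. Therefore L is not regular.

a^{p+p!} b^{p+p!-1}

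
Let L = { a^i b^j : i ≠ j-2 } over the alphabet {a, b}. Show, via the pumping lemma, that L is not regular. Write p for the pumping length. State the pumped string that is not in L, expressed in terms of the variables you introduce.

Toward a contradiction, assume L is regular with pumping length p.
Choose w = a^p b^{p+p!+2}. Since p ≠ (p+p!+2)-2 = p+p!, w ∈ L; and |w| ≥ p.
Write w = xyz as guaranteed by the lemma, with |xy| ≤ p and y is nonempty.
The first p characters of w are a's, so xy (and hence y) consists only of a's. Write y = a^k, 1 ≤ k ≤ p.
Since 1 ≤ k ≤ p, k divides p!; set t = 1 + p!/k. Then xy^t z has p + (p!/k)·k = p + p! copies of a. Now the a-count is p+p! and (b-count)-2 = (p+p!+2)-2 = p+p!, so i ≠ j-2 fails. So xy^t z = a^{p+p!} b^{p+p!+2} ∉ L.
This contradicts the pumping lemma, so L is not regular.

a^{p+p!} b^{p+p!+2}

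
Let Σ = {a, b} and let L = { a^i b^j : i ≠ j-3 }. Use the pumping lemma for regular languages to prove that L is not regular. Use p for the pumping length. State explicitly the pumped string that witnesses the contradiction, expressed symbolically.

Toward a contradiction, assume L is regular with pumping length p.
Choose w = a^p b^{p+p!+3}. Since p ≠ (p+p!+3)-3 = p+p!, w ∈ L; and |w| ≥ p.
The pumping lemma gives a decomposition w = xyz where |xy| ≤ p and y is nonempty.
Since the first p symbols of w are all a's and |xy| ≤ p, y lies entirely in the leading a-block: y = a^k for some k with 1 ≤ k ≤ p.
Since 1 ≤ k ≤ p, k divides p!; set t = 1 + p!/k. Then xy^t z has p + (p!/k)·k = p + p! copies of a. Now the a-count is p+p! and (b-count)-3 = (p+p!+3)-3 = p+p!, so i ≠ j-3 fails. So xy^t z = a^{p+p!} b^{p+p!+3} ∉ L.
Contradiction. Therefore L is not regular.

a^{p+p!} b^{p+p!+3}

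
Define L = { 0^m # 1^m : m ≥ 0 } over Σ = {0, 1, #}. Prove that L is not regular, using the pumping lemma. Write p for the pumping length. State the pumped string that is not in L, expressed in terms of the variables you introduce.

Assume L is regular. Let p be the pumping length given by the pumping lemma.
Take w = 0^p # 1^p ∈ L with |w| = 2p+1 ≥ p.
By the pumping lemma, w = xyz with |xy| ≤ p and y is nonempty.
The first p characters of w are 0's, so xy (and hence y) consists only of 0's. Write y = 0^k, 1 ≤ k ≤ p.
Pump with i = 2: xy^2z = 0^{p+k} # 1^p, which would require p+k = p. But k ≥ 1, so xy^2z ∉ L.
This is a contradiction; hence L is not regular.

0^{p+k} # 1^p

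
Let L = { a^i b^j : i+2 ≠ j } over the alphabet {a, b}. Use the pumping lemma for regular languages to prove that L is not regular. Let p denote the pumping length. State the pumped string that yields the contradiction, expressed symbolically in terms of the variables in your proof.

a^{p+p!} b^{p+p!+2}

Toward a contradiction, assume L is regular with pumping length p.
Choose w = a^p b^{p+p!+2}. Since p ≠ (p+p!+2)-2 = p+p!, w ∈ L; and |w| ≥ p.
The pumping lemma gives a decomposition w = xyz where |xy| ≤ p and y is nonempty.
The first p characters of w are a's, so xy (and hence y) consists only of a's. Write y = a^k, 1 ≤ k ≤ p.
Since 1 ≤ k ≤ p, k divides p!; set t = 1 + p!/k. Then xy^t z has p + (p!/k)·k = p + p! copies of a. Now the a-count is p+p! and (b-count)-2 = (p+p!+2)-2 = p+p!, so i+2 ≠ j fails. So xy^t z = a^{p+p!} b^{p+p!+2} ∉ L.
This is a contradiction; hence L is not regular.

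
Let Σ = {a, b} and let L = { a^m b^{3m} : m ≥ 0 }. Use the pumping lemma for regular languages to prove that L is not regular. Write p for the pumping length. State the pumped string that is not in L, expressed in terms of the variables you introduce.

a^{p+k} b^{3p}

Assume L is regular; let p be its pumping constant.
Choose w = a^p b^{3p}, which is in L with |w| = 4p ≥ p.
By the pumping lemma, w = xyz with |xy| ≤ p and |y| > 0.
Because |xy| ≤ p and w begins with p copies of a, we have y = a^k with 1 ≤ k ≤ p.
Pump with i = 2: xy^2z = a^{p+k} b^{3p}. For this to lie in L we would need 3p = 3(p+k), which forces k = 0. But k ≥ 1, so xy^2z ∉ L.
This contradicts the pumping lemma, so L is not regular.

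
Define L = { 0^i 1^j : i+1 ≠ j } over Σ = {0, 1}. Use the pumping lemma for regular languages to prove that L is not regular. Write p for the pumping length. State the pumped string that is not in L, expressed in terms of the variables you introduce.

Suppose for contradiction that L is regular, and let p be the pumping length.
Choose w = 0^p 1^{p+p!+1}. Since p ≠ (p+p!+1)-1 = p+p!, w ∈ L; and |w| ≥ p.
By the pumping lemma, w = xyz with |xy| ≤ p and y is nonempty.
Because |xy| ≤ p and w begins with p copies of 0, we have y = 0^k with 1 ≤ k ≤ p.
Since 1 ≤ k ≤ p, k divides p!; set t = 1 + p!/k. Then xy^t z has p + (p!/k)·k = p + p! copies of 0. Now the 0-count is p+p! and (1-count)-1 = (p+p!+1)-1 = p+p!, so i+1 ≠ j fails. So xy^t z = 0^{p+p!} 1^{p+p!+1} ∉ L.
Contradiction. Therefore L is not regular.

0^{p+p!} 1^{p+p!+1}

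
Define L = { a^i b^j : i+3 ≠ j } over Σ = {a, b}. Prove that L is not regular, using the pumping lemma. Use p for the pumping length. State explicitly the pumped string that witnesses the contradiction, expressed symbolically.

Toward a contradiction, assume L is regular with pumping length p.
Choose w = a^p b^{p+p!+3}. Since p ≠ (p+p!+3)-3 = p+p!, w ∈ L; and |w| ≥ p.
The pumping lemma gives a decomposition w = xyz where |xy| ≤ p and |y| > 0.
Since the first p symbols of w are all a's and |xy| ≤ p, y lies entirely in the leading a-block: y = a^k for some k with 1 ≤ k ≤ p.
Since 1 ≤ k ≤ p, k divides p!; set t = 1 + p!/k. Then xy^t z has p + (p!/k)·k = p + p! copies of a. Now the a-count is p+p! and (b-count)-3 = (p+p!+3)-3 = p+p!, so i+3 ≠ j fails. So xy^t z = a^{p+p!} b^{p+p!+3} ∉ L.
This contradicts the pumping lemma, so L is not regular.

a^{p+p!} b^{p+p!+3}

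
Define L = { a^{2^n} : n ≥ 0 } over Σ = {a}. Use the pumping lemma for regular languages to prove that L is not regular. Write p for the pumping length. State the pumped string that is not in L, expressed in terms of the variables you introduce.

a^{2^p+k}

Assume L is regular; let p be its pumping constant.
Take w = a^{2^p} ∈ L with |w| = 2^p ≥ p.
By the pumping lemma, w = xyz with |xy| ≤ p and y is nonempty.
Then y = a^k for some k with 1 ≤ k ≤ p.
Pump with i = 2: xy^2z = a^{2^p+k}. Since 1 ≤ k ≤ p < 2^p, we have 2^p < 2^p+k < 2^{p+1}, so 2^p+k is not a power of 2. So xy^2z ∉ L.
This contradicts the pumping lemma, so L is not regular.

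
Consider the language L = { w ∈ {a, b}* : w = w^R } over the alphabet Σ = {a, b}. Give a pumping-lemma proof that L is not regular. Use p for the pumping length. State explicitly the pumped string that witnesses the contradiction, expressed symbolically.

a^{p+k} b a^p

Suppose for contradiction that L is regular, and let p be the pumping length.
Take w = a^p b a^p, a palindrome of length 2p+1 ≥ p.
The pumping lemma gives a decomposition w = xyz where |xy| ≤ p and |y| > 0.
Because |xy| ≤ p and w begins with p copies of a, we have y = a^k with 1 ≤ k ≤ p.
Pump with i = 2: xy^2z = a^{p+k} b a^p. Its reverse is a^p b a^{p+k}, which differs from xy^2z since k ≥ 1. So xy^2z is not a palindrome and xy^2z ∉ L.
This contradicts the pumping lemma, so L is not regular.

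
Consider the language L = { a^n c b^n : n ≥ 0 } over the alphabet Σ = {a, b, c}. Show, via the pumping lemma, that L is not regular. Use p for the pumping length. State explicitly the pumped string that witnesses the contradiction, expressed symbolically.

a^{p+k} c b^p

Toward a contradiction, assume L is regular with pumping length p.
Take w = a^p c b^p ∈ L with |w| = 2p+1 ≥ p.
Write w = xyz as guaranteed by the lemma, with |xy| ≤ p and |y| > 0.
Because |xy| ≤ p and w begins with p copies of a, we have y = a^k with 1 ≤ k ≤ p.
Pump with i = 2: xy^2z = a^{p+k} c b^p, which would require p+k = p. But k ≥ 1, so xy^2z ∉ L.
This is a contradiction; hence L is not regular.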